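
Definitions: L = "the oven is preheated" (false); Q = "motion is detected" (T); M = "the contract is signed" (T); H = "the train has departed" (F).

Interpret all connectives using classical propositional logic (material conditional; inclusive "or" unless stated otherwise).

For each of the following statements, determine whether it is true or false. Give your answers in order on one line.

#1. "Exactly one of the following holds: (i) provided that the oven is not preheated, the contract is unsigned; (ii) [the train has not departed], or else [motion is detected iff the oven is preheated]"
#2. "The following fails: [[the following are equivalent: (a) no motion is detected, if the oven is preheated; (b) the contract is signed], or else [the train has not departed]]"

#1: In symbols: (~L -> ~M) xor (~H | (Q <-> L))

~L = ~F = T
~M = ~T = F
~L -> ~M = T -> F = F
~H = ~F = T
Q <-> L = T <-> F = F
~H | (Q <-> L) = T | F = T
(~L -> ~M) xor (~H | (Q <-> L)) = F xor T = T
So #1 is true.

#2: In symbols: ~(((L -> ~Q) <-> M) | ~H)

~Q = ~T = F
L -> ~Q = F -> F = T
(L -> ~Q) <-> M = T <-> T = T
~H = ~F = T
((L -> ~Q) <-> M) | ~H = T | T = T
~(((L -> ~Q) <-> M) | ~H) = ~T = F
So #2 is false.

#1 true / #2 false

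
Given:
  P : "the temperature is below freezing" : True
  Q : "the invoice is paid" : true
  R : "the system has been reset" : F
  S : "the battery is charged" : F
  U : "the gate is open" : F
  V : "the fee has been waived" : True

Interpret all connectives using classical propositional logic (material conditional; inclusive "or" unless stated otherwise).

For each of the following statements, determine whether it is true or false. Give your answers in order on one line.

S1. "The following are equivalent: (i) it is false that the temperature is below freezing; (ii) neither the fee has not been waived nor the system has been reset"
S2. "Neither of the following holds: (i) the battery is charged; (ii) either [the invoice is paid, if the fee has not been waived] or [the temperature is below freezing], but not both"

S1 false, S2 true

S1: This is ~P <-> (~V nor R).

~P = ~T = F
~V = ~T = F
~V nor R = F nor F = T
~P <-> (~V nor R) = F <-> T = F
Thus S1 is false.

S2: In symbols: S nor ((~V -> Q) xor P)

~V = ~T = F
~V -> Q = F -> T = T
(~V -> Q) xor P = T xor T = F
S nor ((~V -> Q) xor P) = F nor F = T
Hence S2 is true.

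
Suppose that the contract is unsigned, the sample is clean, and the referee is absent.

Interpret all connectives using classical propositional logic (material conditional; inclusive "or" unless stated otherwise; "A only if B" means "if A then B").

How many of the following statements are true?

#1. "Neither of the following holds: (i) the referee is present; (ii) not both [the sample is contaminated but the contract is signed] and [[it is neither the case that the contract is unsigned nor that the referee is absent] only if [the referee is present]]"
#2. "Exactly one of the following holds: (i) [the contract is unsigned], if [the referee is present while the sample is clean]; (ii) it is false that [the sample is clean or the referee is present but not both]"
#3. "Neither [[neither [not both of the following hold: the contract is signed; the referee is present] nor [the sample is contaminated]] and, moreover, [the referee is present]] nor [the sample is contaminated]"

Let R = "the referee is present" (F), Q = "the sample is contaminated" (F), P = "the contract is signed" (F).

#1: This is R ↓ ((Q ∧ P) ↑ ((¬P ↓ ¬R) → R)).

Q ∧ P = F ∧ F = F
¬P = ¬F = T
¬R = ¬F = T
¬P ↓ ¬R = T ↓ T = F
(¬P ↓ ¬R) → R = F → F = T
(Q ∧ P) ↑ ((¬P ↓ ¬R) → R) = F ↑ T = T
R ↓ ((Q ∧ P) ↑ ((¬P ↓ ¬R) → R)) = F ↓ T = F
Hence #1 is false.

#2: In symbols: ((R ∧ ¬Q) → ¬P) ⊕ ¬(¬Q ⊕ R)

¬Q = ¬F = T
R ∧ ¬Q = F ∧ T = F
¬P = ¬F = T
(R ∧ ¬Q) → ¬P = F → T = T
¬Q = ¬F = T
¬Q ⊕ R = T ⊕ F = T
¬(¬Q ⊕ R) = ¬T = F
((R ∧ ¬Q) → ¬P) ⊕ ¬(¬Q ⊕ R) = T ⊕ F = T
Thus #2 is true.

#3: This is (((P ↑ R) ↓ Q) ∧ R) ↓ Q.

P ↑ R = F ↑ F = T
(P ↑ R) ↓ Q = T ↓ F = F
((P ↑ R) ↓ Q) ∧ R = F ∧ F = F
(((P ↑ R) ↓ Q) ∧ R) ↓ Q = F ↓ F = T
Thus #3 is true.

Count: 2.

2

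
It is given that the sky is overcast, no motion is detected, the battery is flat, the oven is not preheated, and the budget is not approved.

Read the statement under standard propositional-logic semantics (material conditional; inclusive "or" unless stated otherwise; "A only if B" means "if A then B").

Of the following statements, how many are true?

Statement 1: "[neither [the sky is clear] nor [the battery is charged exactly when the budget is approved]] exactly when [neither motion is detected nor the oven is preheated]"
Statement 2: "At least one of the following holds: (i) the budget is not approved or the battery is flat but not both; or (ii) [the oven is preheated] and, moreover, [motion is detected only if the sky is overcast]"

Let S = "the sky is overcast" (True), H = "the battery is charged" (False), M = "the budget is approved" (False), R = "motion is detected" (False), P = "the oven is preheated" (False).

Statement 1: Formalization: (not S nor (H iff M)) iff (R nor P)

not S = not True = False
H iff M = False iff False = True
not S nor (H iff M) = False nor True = False
R nor P = False nor False = True
(not S nor (H iff M)) iff (R nor P) = False iff True = False
Hence Statement 1 is false.

Statement 2: Formalization: (not M xor not H) or (P and (R -> S))

not M = not False = True
not H = not False = True
not M xor not H = True xor True = False
R -> S = False -> True = True
P and (R -> S) = False and True = False
(not M xor not H) or (P and (R -> S)) = False or False = False
So Statement 2 is false.

Count: 0.

0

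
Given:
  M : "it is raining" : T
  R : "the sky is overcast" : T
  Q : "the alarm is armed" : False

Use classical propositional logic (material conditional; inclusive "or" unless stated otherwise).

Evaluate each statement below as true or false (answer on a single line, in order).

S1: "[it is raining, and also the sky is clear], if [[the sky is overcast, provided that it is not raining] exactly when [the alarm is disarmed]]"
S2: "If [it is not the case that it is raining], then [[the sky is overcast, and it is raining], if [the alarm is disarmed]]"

S1 false / S2 true

S1: Parsed as ((~M -> R) <-> ~Q) -> (M & ~R)

~M = ~T = F
~M -> R = F -> T = T
~Q = ~F = T
(~M -> R) <-> ~Q = T <-> T = T
~R = ~T = F
M & ~R = T & F = F
((~M -> R) <-> ~Q) -> (M & ~R) = T -> F = F
Thus S1 is false.

S2: Formalization: ~M -> (~Q -> (R & M))

~M = ~T = F
~Q = ~F = T
R & M = T & T = T
~Q -> (R & M) = T -> T = T
~M -> (~Q -> (R & M)) = F -> T = T
Thus S2 is true.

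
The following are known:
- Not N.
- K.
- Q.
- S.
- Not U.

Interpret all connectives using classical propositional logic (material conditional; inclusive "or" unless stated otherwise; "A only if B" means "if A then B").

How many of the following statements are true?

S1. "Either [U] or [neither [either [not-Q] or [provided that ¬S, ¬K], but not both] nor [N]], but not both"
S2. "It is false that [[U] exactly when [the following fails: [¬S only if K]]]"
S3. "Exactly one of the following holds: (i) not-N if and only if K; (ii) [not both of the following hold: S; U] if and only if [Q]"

0

S1: In symbols: U xor ((not Q xor (not S -> not K)) nor N)

not Q = not True = False
not S = not True = False
not K = not True = False
not S -> not K = False -> False = True
not Q xor (not S -> not K) = False xor True = True
(not Q xor (not S -> not K)) nor N = True nor False = False
U xor ((not Q xor (not S -> not K)) nor N) = False xor False = False
So S1 is false.

S2: Parsed as not (U iff not (not S -> K))

not S = not True = False
not S -> K = False -> True = True
not (not S -> K) = not True = False
U iff not (not S -> K) = False iff False = True
not (U iff not (not S -> K)) = not True = False
Hence S2 is false.

S3: Parsed as (not N iff K) xor ((S nand U) iff Q)

not N = not False = True
not N iff K = True iff True = True
S nand U = True nand False = True
(S nand U) iff Q = True iff True = True
(not N iff K) xor ((S nand U) iff Q) = True xor True = False
Thus S3 is false.

True statements: 0 (none).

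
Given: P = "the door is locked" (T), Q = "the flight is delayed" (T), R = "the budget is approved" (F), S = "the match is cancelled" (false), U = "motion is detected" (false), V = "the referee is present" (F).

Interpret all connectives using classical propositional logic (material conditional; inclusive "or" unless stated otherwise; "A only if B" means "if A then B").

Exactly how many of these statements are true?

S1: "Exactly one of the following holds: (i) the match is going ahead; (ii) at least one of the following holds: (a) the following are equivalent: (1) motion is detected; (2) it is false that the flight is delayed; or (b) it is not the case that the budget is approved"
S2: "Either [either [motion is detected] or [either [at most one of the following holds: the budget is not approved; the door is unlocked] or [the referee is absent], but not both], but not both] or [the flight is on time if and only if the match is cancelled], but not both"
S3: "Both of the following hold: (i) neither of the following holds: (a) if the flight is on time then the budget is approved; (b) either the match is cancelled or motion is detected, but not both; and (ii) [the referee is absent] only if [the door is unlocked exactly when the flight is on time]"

1

S1: In symbols: not S xor ((U iff not Q) or not R)

not S = not False = True
not Q = not True = False
U iff not Q = False iff False = True
not R = not False = True
(U iff not Q) or not R = True or True = True
not S xor ((U iff not Q) or not R) = True xor True = False
Hence S1 is false.

S2: Parsed as (U xor ((not R nand not P) xor not V)) xor (not Q iff S)

not R = not False = True
not P = not True = False
not R nand not P = True nand False = True
not V = not False = True
(not R nand not P) xor not V = True xor True = False
U xor ((not R nand not P) xor not V) = False xor False = False
not Q = not True = False
not Q iff S = False iff False = True
(U xor ((not R nand not P) xor not V)) xor (not Q iff S) = False xor True = True
Thus S2 is true.

S3: This is ((not Q -> R) nor (S xor U)) and (not V -> (not P iff not Q)).

not Q = not True = False
not Q -> R = False -> False = True
S xor U = False xor False = False
(not Q -> R) nor (S xor U) = True nor False = False
not V = not False = True
not P = not True = False
not Q = not True = False
not P iff not Q = False iff False = True
not V -> (not P iff not Q) = True -> True = True
((not Q -> R) nor (S xor U)) and (not V -> (not P iff not Q)) = False and True = False
Thus S3 is false.

True statements: 1 (S2).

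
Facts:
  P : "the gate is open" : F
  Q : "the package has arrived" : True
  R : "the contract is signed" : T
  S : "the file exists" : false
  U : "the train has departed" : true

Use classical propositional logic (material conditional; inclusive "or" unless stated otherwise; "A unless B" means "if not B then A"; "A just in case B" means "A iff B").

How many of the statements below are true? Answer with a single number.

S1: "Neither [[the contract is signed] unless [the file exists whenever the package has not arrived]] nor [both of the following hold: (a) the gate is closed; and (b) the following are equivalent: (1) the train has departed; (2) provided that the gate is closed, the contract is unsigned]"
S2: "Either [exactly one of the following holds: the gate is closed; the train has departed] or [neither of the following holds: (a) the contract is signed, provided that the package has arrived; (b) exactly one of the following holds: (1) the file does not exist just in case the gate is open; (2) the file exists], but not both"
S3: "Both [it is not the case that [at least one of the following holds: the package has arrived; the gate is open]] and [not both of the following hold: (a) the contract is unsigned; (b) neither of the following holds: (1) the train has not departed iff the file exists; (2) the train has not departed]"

S1: In symbols: (R ∨ (¬Q → S)) ↓ (¬P ∧ (U ↔ (¬P → ¬R)))

¬Q = ¬T = F
¬Q → S = F → F = T
R ∨ (¬Q → S) = T ∨ T = T
¬P = ¬F = T
¬P = ¬F = T
¬R = ¬T = F
¬P → ¬R = T → F = F
U ↔ (¬P → ¬R) = T ↔ F = F
¬P ∧ (U ↔ (¬P → ¬R)) = T ∧ F = F
(R ∨ (¬Q → S)) ↓ (¬P ∧ (U ↔ (¬P → ¬R))) = T ↓ F = F
Thus S1 is false.

S2: Formalization: (¬P ⊕ U) ⊕ ((Q → R) ↓ ((¬S ↔ P) ⊕ S))

¬P = ¬F = T
¬P ⊕ U = T ⊕ T = F
Q → R = T → T = T
¬S = ¬F = T
¬S ↔ P = T ↔ F = F
(¬S ↔ P) ⊕ S = F ⊕ F = F
(Q → R) ↓ ((¬S ↔ P) ⊕ S) = T ↓ F = F
(¬P ⊕ U) ⊕ ((Q → R) ↓ ((¬S ↔ P) ⊕ S)) = F ⊕ F = F
Thus S2 is false.

S3: Formalization: ¬(Q ∨ P) ∧ (¬R ↑ ((¬U ↔ S) ↓ ¬U))

Q ∨ P = T ∨ F = T
¬(Q ∨ P) = ¬T = F
¬R = ¬T = F
¬U = ¬T = F
¬U ↔ S = F ↔ F = T
¬U = ¬T = F
(¬U ↔ S) ↓ ¬U = T ↓ F = F
¬R ↑ ((¬U ↔ S) ↓ ¬U) = F ↑ F = T
¬(Q ∨ P) ∧ (¬R ↑ ((¬U ↔ S) ↓ ¬U)) = F ∧ T = F
Hence S3 is false.

Count: 0.

0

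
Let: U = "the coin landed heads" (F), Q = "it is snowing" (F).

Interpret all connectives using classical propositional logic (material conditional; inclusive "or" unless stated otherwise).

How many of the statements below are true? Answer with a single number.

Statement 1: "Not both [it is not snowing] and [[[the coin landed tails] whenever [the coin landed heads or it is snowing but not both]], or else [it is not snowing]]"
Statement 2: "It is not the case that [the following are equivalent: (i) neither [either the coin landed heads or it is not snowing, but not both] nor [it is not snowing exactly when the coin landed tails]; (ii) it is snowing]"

Statement 1: In symbols: ~Q nand (((U xor Q) -> ~U) | ~Q)

~Q = ~F = T
U xor Q = F xor F = F
~U = ~F = T
(U xor Q) -> ~U = F -> T = T
~Q = ~F = T
((U xor Q) -> ~U) | ~Q = T | T = T
~Q nand (((U xor Q) -> ~U) | ~Q) = T nand T = F
Thus Statement 1 is false.

Statement 2: In symbols: ~(((U xor ~Q) nor (~Q <-> ~U)) <-> Q)

~Q = ~F = T
U xor ~Q = F xor T = T
~Q = ~F = T
~U = ~F = T
~Q <-> ~U = T <-> T = T
(U xor ~Q) nor (~Q <-> ~U) = T nor T = F
((U xor ~Q) nor (~Q <-> ~U)) <-> Q = F <-> F = T
~(((U xor ~Q) nor (~Q <-> ~U)) <-> Q) = ~T = F
Hence Statement 2 is false.

Count: 0.

0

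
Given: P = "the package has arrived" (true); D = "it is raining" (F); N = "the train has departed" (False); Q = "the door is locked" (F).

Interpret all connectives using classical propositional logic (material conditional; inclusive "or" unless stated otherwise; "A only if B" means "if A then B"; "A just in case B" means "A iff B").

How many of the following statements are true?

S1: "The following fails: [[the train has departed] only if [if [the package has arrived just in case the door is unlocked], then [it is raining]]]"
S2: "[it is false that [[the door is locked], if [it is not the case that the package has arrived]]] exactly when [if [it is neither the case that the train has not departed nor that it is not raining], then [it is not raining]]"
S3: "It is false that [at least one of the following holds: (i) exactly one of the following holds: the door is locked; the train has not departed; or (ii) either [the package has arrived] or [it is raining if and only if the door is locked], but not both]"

0

S1: Formalization: ¬(N → ((P ↔ ¬Q) → D))

¬Q = ¬F = T
P ↔ ¬Q = T ↔ T = T
(P ↔ ¬Q) → D = T → F = F
N → ((P ↔ ¬Q) → D) = F → F = T
¬(N → ((P ↔ ¬Q) → D)) = ¬T = F
Hence S1 is false.

S2: Parsed as ¬(¬P → Q) ↔ ((¬N ↓ ¬D) → ¬D)

¬P = ¬T = F
¬P → Q = F → F = T
¬(¬P → Q) = ¬T = F
¬N = ¬F = T
¬D = ¬F = T
¬N ↓ ¬D = T ↓ T = F
¬D = ¬F = T
(¬N ↓ ¬D) → ¬D = F → T = T
¬(¬P → Q) ↔ ((¬N ↓ ¬D) → ¬D) = F ↔ T = F
So S2 is false.

S3: Parsed as ¬((Q ⊕ ¬N) ∨ (P ⊕ (D ↔ Q)))

¬N = ¬F = T
Q ⊕ ¬N = F ⊕ T = T
D ↔ Q = F ↔ F = T
P ⊕ (D ↔ Q) = T ⊕ T = F
(Q ⊕ ¬N) ∨ (P ⊕ (D ↔ Q)) = T ∨ F = T
¬((Q ⊕ ¬N) ∨ (P ⊕ (D ↔ Q))) = ¬T = F
Hence S3 is false.

True statements: 0 (none).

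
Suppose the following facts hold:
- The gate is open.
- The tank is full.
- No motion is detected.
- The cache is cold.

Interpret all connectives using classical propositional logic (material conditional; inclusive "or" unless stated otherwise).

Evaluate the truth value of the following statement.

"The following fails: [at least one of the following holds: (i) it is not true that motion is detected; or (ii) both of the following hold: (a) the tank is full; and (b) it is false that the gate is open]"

Let M = "motion is detected" (F), K = "the tank is full" (T), H = "the gate is open" (T).
In symbols: ~(~M | (K & ~H))

~M = ~F = T
~H = ~T = F
K & ~H = T & F = F
~M | (K & ~H) = T | F = T
~(~M | (K & ~H)) = ~T = F

False.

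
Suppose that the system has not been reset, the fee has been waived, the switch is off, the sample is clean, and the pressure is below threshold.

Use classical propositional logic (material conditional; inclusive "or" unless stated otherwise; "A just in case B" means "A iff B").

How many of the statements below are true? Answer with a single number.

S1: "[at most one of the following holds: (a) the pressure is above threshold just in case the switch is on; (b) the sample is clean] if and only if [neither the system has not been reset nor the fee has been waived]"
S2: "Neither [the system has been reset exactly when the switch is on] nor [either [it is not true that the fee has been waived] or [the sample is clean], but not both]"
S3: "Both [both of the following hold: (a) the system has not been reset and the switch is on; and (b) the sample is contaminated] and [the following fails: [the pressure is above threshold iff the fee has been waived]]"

Let P = "the pressure is above threshold" (F), G = "the switch is on" (F), Q = "the sample is contaminated" (F), M = "the system has been reset" (F), S = "the fee has been waived" (T).

S1: In symbols: ((P ↔ G) ↑ ¬Q) ↔ (¬M ↓ S)

P ↔ G = F ↔ F = T
¬Q = ¬F = T
(P ↔ G) ↑ ¬Q = T ↑ T = F
¬M = ¬F = T
¬M ↓ S = T ↓ T = F
((P ↔ G) ↑ ¬Q) ↔ (¬M ↓ S) = F ↔ F = T
Hence S1 is true.

S2: Parsed as (M ↔ G) ↓ (¬S ⊕ ¬Q)

M ↔ G = F ↔ F = T
¬S = ¬T = F
¬Q = ¬F = T
¬S ⊕ ¬Q = F ⊕ T = T
(M ↔ G) ↓ (¬S ⊕ ¬Q) = T ↓ T = F
Hence S2 is false.

S3: Formalization: ((¬M ∧ G) ∧ Q) ∧ ¬(P ↔ S)

¬M = ¬F = T
¬M ∧ G = T ∧ F = F
(¬M ∧ G) ∧ Q = F ∧ F = F
P ↔ S = F ↔ T = F
¬(P ↔ S) = ¬F = T
((¬M ∧ G) ∧ Q) ∧ ¬(P ↔ S) = F ∧ T = F
Thus S3 is false.

True statements: 1.

1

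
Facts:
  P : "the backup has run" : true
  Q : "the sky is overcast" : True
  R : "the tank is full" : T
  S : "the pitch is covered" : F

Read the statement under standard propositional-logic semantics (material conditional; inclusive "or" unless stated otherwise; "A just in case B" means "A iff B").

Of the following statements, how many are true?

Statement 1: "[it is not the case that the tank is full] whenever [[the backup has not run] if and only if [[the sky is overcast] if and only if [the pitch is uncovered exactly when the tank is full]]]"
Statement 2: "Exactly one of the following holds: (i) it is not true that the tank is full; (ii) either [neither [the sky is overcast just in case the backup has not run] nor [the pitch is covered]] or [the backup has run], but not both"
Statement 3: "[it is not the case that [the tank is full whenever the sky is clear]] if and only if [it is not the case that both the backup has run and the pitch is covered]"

1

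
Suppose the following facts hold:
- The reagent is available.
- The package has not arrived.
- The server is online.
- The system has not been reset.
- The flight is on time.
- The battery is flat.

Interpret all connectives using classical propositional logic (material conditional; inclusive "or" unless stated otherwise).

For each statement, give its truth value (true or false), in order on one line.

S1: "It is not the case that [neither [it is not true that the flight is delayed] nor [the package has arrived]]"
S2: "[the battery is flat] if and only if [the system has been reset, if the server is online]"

Let K = "the flight is delayed" (False), P = "the package has arrived" (False), L = "the battery is charged" (False), R = "the server is online" (True), U = "the system has been reset" (False).

S1: This is not (not K nor P).

not K = not False = True
not K nor P = True nor False = False
not (not K nor P) = not False = True
Thus S1 is true.

S2: This is not L iff (R -> U).

not L = not False = True
R -> U = True -> False = False
not L iff (R -> U) = True iff False = False
Hence S2 is false.

S1 True / S2 False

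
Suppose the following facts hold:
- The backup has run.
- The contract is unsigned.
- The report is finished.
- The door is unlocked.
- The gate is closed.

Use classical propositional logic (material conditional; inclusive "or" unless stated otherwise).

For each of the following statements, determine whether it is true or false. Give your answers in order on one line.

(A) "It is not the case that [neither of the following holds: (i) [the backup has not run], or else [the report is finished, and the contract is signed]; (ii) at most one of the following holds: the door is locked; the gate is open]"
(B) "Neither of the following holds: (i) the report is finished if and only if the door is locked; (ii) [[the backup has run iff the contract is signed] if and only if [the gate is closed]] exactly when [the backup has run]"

(A) True, (B) True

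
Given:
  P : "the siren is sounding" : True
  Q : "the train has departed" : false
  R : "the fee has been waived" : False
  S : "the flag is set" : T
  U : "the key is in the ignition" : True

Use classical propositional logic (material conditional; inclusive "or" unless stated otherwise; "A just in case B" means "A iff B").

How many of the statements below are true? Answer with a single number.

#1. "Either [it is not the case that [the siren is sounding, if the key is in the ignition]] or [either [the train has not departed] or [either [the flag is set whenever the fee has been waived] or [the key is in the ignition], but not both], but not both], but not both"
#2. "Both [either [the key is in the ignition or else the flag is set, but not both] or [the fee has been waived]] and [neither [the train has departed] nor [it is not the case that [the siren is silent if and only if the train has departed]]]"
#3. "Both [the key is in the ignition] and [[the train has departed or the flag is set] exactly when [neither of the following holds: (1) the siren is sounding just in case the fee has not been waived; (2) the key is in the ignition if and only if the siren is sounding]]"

1

#1: In symbols: not (U -> P) xor (not Q xor ((R -> S) xor U))

U -> P = True -> True = True
not (U -> P) = not True = False
not Q = not False = True
R -> S = False -> True = True
(R -> S) xor U = True xor True = False
not Q xor ((R -> S) xor U) = True xor False = True
not (U -> P) xor (not Q xor ((R -> S) xor U)) = False xor True = True
Thus #1 is true.

#2: Formalization: ((U xor S) or R) and (Q nor not (not P iff Q))

U xor S = True xor True = False
(U xor S) or R = False or False = False
not P = not True = False
not P iff Q = False iff False = True
not (not P iff Q) = not True = False
Q nor not (not P iff Q) = False nor False = True
((U xor S) or R) and (Q nor not (not P iff Q)) = False and True = False
Hence #2 is false.

#3: In symbols: U and ((Q or S) iff ((P iff not R) nor (U iff P)))

Q or S = False or True = True
not R = not False = True
P iff not R = True iff True = True
U iff P = True iff True = True
(P iff not R) nor (U iff P) = True nor True = False
(Q or S) iff ((P iff not R) nor (U iff P)) = True iff False = False
U and ((Q or S) iff ((P iff not R) nor (U iff P))) = True and False = False
So #3 is false.

True statements: 1 (#1).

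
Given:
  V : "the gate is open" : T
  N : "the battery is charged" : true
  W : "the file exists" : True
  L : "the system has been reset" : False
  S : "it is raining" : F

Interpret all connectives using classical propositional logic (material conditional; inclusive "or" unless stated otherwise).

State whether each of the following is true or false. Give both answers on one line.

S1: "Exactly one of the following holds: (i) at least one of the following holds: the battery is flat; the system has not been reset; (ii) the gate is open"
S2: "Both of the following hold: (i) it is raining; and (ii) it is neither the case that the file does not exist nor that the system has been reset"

S1: This is (not N or not L) xor V.

not N = not True = False
not L = not False = True
not N or not L = False or True = True
(not N or not L) xor V = True xor True = False
So S1 is false.

S2: Formalization: S and (not W nor L)

not W = not True = False
not W nor L = False nor False = True
S and (not W nor L) = False and True = False
Thus S2 is false.

S1 F; S2 F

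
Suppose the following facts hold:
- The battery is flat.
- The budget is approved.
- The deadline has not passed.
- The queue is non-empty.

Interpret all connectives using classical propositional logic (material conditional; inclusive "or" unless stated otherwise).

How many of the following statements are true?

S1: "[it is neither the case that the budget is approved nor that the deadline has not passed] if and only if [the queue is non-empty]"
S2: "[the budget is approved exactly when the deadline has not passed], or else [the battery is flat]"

1

Let R = "the budget is approved" (T), V = "the deadline has passed" (F), S = "the queue is empty" (F), M = "the battery is charged" (F).

S1: Parsed as (R nor ~V) <-> ~S

~V = ~F = T
R nor ~V = T nor T = F
~S = ~F = T
(R nor ~V) <-> ~S = F <-> T = F
Hence S1 is false.

S2: Formalization: (R <-> ~V) | ~M

~V = ~F = T
R <-> ~V = T <-> T = T
~M = ~F = T
(R <-> ~V) | ~M = T | T = T
So S2 is true.

True statements: 1 (S2).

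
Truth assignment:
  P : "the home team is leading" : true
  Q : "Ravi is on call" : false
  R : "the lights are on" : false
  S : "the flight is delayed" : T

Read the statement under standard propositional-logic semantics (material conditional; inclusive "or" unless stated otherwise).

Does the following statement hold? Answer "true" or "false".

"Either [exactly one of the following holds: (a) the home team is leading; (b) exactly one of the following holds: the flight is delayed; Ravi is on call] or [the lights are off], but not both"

Values: P=T, S=T, Q=F, R=F.
In symbols: (P xor (S xor Q)) xor ~R

S xor Q = T xor F = T
P xor (S xor Q) = T xor T = F
~R = ~F = T
(P xor (S xor Q)) xor ~R = F xor T = T

true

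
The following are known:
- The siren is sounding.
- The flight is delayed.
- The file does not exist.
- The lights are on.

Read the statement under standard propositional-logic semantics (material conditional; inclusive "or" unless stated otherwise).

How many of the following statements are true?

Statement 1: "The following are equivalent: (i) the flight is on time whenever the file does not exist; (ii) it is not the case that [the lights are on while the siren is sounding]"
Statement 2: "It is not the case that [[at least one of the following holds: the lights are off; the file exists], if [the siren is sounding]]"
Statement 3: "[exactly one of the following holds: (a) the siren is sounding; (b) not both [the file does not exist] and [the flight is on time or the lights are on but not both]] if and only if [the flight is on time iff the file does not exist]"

2

Let U = "the file exists" (F), V = "the flight is delayed" (T), K = "the lights are on" (T), R = "the siren is sounding" (T).

Statement 1: In symbols: (~U -> ~V) <-> ~(K & R)

~U = ~F = T
~V = ~T = F
~U -> ~V = T -> F = F
K & R = T & T = T
~(K & R) = ~T = F
(~U -> ~V) <-> ~(K & R) = F <-> F = T
Hence Statement 1 is true.

Statement 2: Formalization: ~(R -> (~K | U))

~K = ~T = F
~K | U = F | F = F
R -> (~K | U) = T -> F = F
~(R -> (~K | U)) = ~F = T
Thus Statement 2 is true.

Statement 3: Parsed as (R xor (~U nand (~V xor K))) <-> (~V <-> ~U)

~U = ~F = T
~V = ~T = F
~V xor K = F xor T = T
~U nand (~V xor K) = T nand T = F
R xor (~U nand (~V xor K)) = T xor F = T
~V = ~T = F
~U = ~F = T
~V <-> ~U = F <-> T = F
(R xor (~U nand (~V xor K))) <-> (~V <-> ~U) = T <-> F = F
Hence Statement 3 is false.

True statements: 2 (Statement 1, Statement 2).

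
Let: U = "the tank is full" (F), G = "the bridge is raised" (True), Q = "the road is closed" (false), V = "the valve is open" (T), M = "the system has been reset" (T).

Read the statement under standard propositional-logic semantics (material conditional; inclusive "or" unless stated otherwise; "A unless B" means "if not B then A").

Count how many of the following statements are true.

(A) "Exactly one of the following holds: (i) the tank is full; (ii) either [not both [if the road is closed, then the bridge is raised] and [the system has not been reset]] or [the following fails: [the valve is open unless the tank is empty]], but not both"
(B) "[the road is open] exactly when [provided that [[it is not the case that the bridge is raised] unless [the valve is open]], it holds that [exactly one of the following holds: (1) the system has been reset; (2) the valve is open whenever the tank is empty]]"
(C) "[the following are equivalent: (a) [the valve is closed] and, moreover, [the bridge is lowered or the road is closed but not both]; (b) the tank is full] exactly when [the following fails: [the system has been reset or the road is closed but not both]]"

(A): Formalization: U xor (((Q -> G) nand not M) xor not (V or not U))

Q -> G = False -> True = True
not M = not True = False
(Q -> G) nand not M = True nand False = True
not U = not False = True
V or not U = True or True = True
not (V or not U) = not True = False
((Q -> G) nand not M) xor not (V or not U) = True xor False = True
U xor (((Q -> G) nand not M) xor not (V or not U)) = False xor True = True
Hence (A) is true.

(B): In symbols: not Q iff ((not G or V) -> (M xor (not U -> V)))

not Q = not False = True
not G = not True = False
not G or V = False or True = True
not U = not False = True
not U -> V = True -> True = True
M xor (not U -> V) = True xor True = False
(not G or V) -> (M xor (not U -> V)) = True -> False = False
not Q iff ((not G or V) -> (M xor (not U -> V))) = True iff False = False
Thus (B) is false.

(C): Parsed as ((not V and (not G xor Q)) iff U) iff not (M xor Q)

not V = not True = False
not G = not True = False
not G xor Q = False xor False = False
not V and (not G xor Q) = False and False = False
(not V and (not G xor Q)) iff U = False iff False = True
M xor Q = True xor False = True
not (M xor Q) = not True = False
((not V and (not G xor Q)) iff U) iff not (M xor Q) = True iff False = False
Thus (C) is false.

True statements: 1.

1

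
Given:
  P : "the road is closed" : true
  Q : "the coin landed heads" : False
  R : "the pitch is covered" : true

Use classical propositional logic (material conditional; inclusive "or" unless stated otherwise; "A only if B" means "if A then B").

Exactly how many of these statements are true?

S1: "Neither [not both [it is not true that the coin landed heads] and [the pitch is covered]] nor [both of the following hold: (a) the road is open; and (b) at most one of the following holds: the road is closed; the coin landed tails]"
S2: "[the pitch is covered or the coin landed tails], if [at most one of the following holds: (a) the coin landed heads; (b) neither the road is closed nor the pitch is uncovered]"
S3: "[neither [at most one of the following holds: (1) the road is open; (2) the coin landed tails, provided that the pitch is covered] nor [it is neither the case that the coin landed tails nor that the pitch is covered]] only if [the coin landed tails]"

3

S1: Formalization: (¬Q ↑ R) ↓ (¬P ∧ (P ↑ ¬Q))

¬Q = ¬F = T
¬Q ↑ R = T ↑ T = F
¬P = ¬T = F
¬Q = ¬F = T
P ↑ ¬Q = T ↑ T = F
¬P ∧ (P ↑ ¬Q) = F ∧ F = F
(¬Q ↑ R) ↓ (¬P ∧ (P ↑ ¬Q)) = F ↓ F = T
So S1 is true.

S2: In symbols: (Q ↑ (P ↓ ¬R)) → (R ∨ ¬Q)

¬R = ¬T = F
P ↓ ¬R = T ↓ F = F
Q ↑ (P ↓ ¬R) = F ↑ F = T
¬Q = ¬F = T
R ∨ ¬Q = T ∨ T = T
(Q ↑ (P ↓ ¬R)) → (R ∨ ¬Q) = T → T = T
Hence S2 is true.

S3: In symbols: ((¬P ↑ (R → ¬Q)) ↓ (¬Q ↓ R)) → ¬Q

¬P = ¬T = F
¬Q = ¬F = T
R → ¬Q = T → T = T
¬P ↑ (R → ¬Q) = F ↑ T = T
¬Q = ¬F = T
¬Q ↓ R = T ↓ T = F
(¬P ↑ (R → ¬Q)) ↓ (¬Q ↓ R) = T ↓ F = F
¬Q = ¬F = T
((¬P ↑ (R → ¬Q)) ↓ (¬Q ↓ R)) → ¬Q = F → T = T
Hence S3 is true.

3 of the 3 statements are true (S1, S2, S3).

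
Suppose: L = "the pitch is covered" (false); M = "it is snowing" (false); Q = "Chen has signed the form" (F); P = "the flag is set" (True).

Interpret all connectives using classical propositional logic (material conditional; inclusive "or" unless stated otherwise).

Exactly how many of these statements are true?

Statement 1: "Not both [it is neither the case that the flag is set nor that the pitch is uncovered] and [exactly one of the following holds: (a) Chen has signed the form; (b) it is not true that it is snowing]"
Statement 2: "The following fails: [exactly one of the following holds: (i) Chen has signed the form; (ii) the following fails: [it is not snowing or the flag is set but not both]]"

1

Statement 1: This is (P nor ~L) nand (Q xor ~M).

~L = ~F = T
P nor ~L = T nor T = F
~M = ~F = T
Q xor ~M = F xor T = T
(P nor ~L) nand (Q xor ~M) = F nand T = T
So Statement 1 is true.

Statement 2: This is ~(Q xor ~(~M xor P)).

~M = ~F = T
~M xor P = T xor T = F
~(~M xor P) = ~F = T
Q xor ~(~M xor P) = F xor T = T
~(Q xor ~(~M xor P)) = ~T = F
Thus Statement 2 is false.

True statements: 1.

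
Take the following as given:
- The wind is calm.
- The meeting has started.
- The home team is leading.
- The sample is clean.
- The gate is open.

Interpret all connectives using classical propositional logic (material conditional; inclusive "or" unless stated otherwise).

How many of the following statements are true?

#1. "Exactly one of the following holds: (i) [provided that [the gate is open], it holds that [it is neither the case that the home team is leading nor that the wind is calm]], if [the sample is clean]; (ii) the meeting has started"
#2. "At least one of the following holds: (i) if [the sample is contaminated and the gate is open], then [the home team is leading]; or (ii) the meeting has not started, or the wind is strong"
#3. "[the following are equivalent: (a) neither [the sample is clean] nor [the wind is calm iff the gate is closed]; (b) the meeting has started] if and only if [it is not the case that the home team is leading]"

3

Let S = "the sample is contaminated" (F), H = "the gate is open" (T), U = "the home team is leading" (T), N = "the wind is strong" (F), P = "the meeting has started" (T).

#1: In symbols: (~S -> (H -> (U nor ~N))) xor P

~S = ~F = T
~N = ~F = T
U nor ~N = T nor T = F
H -> (U nor ~N) = T -> F = F
~S -> (H -> (U nor ~N)) = T -> F = F
(~S -> (H -> (U nor ~N))) xor P = F xor T = T
Thus #1 is true.

#2: This is ((S & H) -> U) | (~P | N).

S & H = F & T = F
(S & H) -> U = F -> T = T
~P = ~T = F
~P | N = F | F = F
((S & H) -> U) | (~P | N) = T | F = T
Hence #2 is true.

#3: Parsed as ((~S nor (~N <-> ~H)) <-> P) <-> ~U

~S = ~F = T
~N = ~F = T
~H = ~T = F
~N <-> ~H = T <-> F = F
~S nor (~N <-> ~H) = T nor F = F
(~S nor (~N <-> ~H)) <-> P = F <-> T = F
~U = ~T = F
((~S nor (~N <-> ~H)) <-> P) <-> ~U = F <-> F = T
Thus #3 is true.

3 of the 3 statements are true.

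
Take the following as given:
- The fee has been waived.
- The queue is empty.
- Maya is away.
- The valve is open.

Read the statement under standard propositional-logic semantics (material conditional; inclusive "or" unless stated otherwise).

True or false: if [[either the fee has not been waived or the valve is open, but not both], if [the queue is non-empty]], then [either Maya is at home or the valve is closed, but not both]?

False.

Let Q = "the queue is empty" (T), P = "the fee has been waived" (T), S = "the valve is open" (T), R = "Maya is at home" (F).
This is (~Q -> (~P xor S)) -> (R xor ~S).

~Q = ~T = F
~P = ~T = F
~P xor S = F xor T = T
~Q -> (~P xor S) = F -> T = T
~S = ~T = F
R xor ~S = F xor F = F
(~Q -> (~P xor S)) -> (R xor ~S) = T -> F = F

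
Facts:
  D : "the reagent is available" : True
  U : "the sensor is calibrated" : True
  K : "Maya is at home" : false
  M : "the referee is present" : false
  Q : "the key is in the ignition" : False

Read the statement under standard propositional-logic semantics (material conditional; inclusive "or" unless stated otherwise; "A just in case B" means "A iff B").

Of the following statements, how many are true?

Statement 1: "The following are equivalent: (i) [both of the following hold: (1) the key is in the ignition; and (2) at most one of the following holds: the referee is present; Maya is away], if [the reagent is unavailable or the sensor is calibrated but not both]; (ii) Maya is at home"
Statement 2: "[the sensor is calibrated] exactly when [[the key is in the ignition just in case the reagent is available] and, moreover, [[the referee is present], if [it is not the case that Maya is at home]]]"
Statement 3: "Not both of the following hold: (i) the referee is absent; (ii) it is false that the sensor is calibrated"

2

Statement 1: Formalization: ((not D xor U) -> (Q and (M nand not K))) iff K

not D = not True = False
not D xor U = False xor True = True
not K = not False = True
M nand not K = False nand True = True
Q and (M nand not K) = False and True = False
(not D xor U) -> (Q and (M nand not K)) = True -> False = False
((not D xor U) -> (Q and (M nand not K))) iff K = False iff False = True
Thus Statement 1 is true.

Statement 2: Parsed as U iff ((Q iff D) and (not K -> M))

Q iff D = False iff True = False
not K = not False = True
not K -> M = True -> False = False
(Q iff D) and (not K -> M) = False and False = False
U iff ((Q iff D) and (not K -> M)) = True iff False = False
Hence Statement 2 is false.

Statement 3: In symbols: not M nand not U

not M = not False = True
not U = not True = False
not M nand not U = True nand False = True
So Statement 3 is true.

2 of the 3 statements are true (Statement 1, Statement 3).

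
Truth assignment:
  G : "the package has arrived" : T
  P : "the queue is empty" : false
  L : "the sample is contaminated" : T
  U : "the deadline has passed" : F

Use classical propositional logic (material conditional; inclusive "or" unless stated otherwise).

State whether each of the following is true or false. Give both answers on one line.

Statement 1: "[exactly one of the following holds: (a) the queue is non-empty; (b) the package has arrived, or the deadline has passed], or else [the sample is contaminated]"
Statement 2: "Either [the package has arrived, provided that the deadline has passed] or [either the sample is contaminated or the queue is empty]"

Statement 1: Parsed as (¬P ⊕ (G ∨ U)) ∨ L

¬P = ¬F = T
G ∨ U = T ∨ F = T
¬P ⊕ (G ∨ U) = T ⊕ T = F
(¬P ⊕ (G ∨ U)) ∨ L = F ∨ T = T
Thus Statement 1 is true.

Statement 2: In symbols: (U → G) ∨ (L ∨ P)

U → G = F → T = T
L ∨ P = T ∨ F = T
(U → G) ∨ (L ∨ P) = T ∨ T = T
Thus Statement 2 is true.

Statement 1 true / Statement 2 true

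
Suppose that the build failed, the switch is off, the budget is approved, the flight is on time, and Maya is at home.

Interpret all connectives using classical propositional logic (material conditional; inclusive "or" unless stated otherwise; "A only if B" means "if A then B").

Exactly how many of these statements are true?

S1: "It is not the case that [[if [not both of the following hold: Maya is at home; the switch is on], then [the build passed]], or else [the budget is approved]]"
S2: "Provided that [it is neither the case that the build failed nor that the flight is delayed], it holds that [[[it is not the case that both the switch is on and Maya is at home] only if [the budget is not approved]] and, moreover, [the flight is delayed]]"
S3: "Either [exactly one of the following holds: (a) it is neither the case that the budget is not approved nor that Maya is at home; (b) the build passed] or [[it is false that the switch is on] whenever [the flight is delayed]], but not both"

2

Let U = "Maya is at home" (T), Q = "the switch is on" (F), P = "the build passed" (F), R = "the budget is approved" (T), S = "the flight is delayed" (F).

S1: Formalization: ¬(((U ↑ Q) → P) ∨ R)

U ↑ Q = T ↑ F = T
(U ↑ Q) → P = T → F = F
((U ↑ Q) → P) ∨ R = F ∨ T = T
¬(((U ↑ Q) → P) ∨ R) = ¬T = F
So S1 is false.

S2: In symbols: (¬P ↓ S) → (((Q ↑ U) → ¬R) ∧ S)

¬P = ¬F = T
¬P ↓ S = T ↓ F = F
Q ↑ U = F ↑ T = T
¬R = ¬T = F
(Q ↑ U) → ¬R = T → F = F
((Q ↑ U) → ¬R) ∧ S = F ∧ F = F
(¬P ↓ S) → (((Q ↑ U) → ¬R) ∧ S) = F → F = T
So S2 is true.

S3: This is ((¬R ↓ U) ⊕ P) ⊕ (S → ¬Q).

¬R = ¬T = F
¬R ↓ U = F ↓ T = F
(¬R ↓ U) ⊕ P = F ⊕ F = F
¬Q = ¬F = T
S → ¬Q = F → T = T
((¬R ↓ U) ⊕ P) ⊕ (S → ¬Q) = F ⊕ T = T
Thus S3 is true.

Count: 2.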